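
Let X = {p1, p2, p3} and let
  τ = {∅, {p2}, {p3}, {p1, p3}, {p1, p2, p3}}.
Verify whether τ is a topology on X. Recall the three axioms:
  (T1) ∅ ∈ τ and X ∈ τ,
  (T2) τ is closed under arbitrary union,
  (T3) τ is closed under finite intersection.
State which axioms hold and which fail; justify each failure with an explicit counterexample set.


τ is NOT a topology on X.

Axiom (T1): ∅ ∈ τ? Yes; X ∈ τ? Yes.
Axiom (T2/T3): check pairwise unions and intersections of members of τ.
Counterexample for (T2): {p2} ∪ {p3} = {p2, p3} ∉ τ. Therefore τ is NOT a topology.


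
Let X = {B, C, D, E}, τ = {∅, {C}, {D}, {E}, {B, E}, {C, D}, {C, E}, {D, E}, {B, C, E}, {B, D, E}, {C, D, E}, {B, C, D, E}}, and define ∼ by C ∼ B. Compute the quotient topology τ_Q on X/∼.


X/∼ = {[B=C], [D], [E]}; |τ_Q| = 6.

Equivalence classes: [B=C], [D], [E].
Quotient map π: X → X/∼ sends B ↦ [B=C], C ↦ [B=C], D ↦ [D], E ↦ [E].
For each subset V ⊆ X/∼, compute π^{-1}(V) ⊆ X and check whether π^{-1}(V) ∈ τ. V is open in τ_Q iff π^{-1}(V) ∈ τ.
  V = {}: π^{-1}(V) = ∅ ∈ τ ✓.
  V = {[B=C]}: π^{-1}(V) = {B, C} ∉ τ ✗.
  V = {[D]}: π^{-1}(V) = {D} ∈ τ ✓.
  V = {[B=C], [D]}: π^{-1}(V) = {B, C, D} ∉ τ ✗.
  V = {[E]}: π^{-1}(V) = {E} ∈ τ ✓.
  V = {[B=C], [E]}: π^{-1}(V) = {B, C, E} ∈ τ ✓.
  V = {[D], [E]}: π^{-1}(V) = {D, E} ∈ τ ✓.
  V = {[B=C], [D], [E]}: π^{-1}(V) = {B, C, D, E} ∈ τ ✓.
Open sets in the quotient: τ_Q = {{}, {[D]}, {[E]}, {[B=C], [E]}, {[D], [E]}, {[B=C], [D], [E]}} (6 elements).


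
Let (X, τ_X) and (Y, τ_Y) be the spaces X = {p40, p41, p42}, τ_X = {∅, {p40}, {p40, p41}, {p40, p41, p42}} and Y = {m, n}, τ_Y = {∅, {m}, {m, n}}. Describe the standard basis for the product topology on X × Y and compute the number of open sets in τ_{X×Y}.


Basis B = {∅ × ∅, {p40} × {m}, {p40} × {m, n}, {p40, p41} × {m}, {p40, p41, p42} × {m}, {p40, p41} × {m, n}, {p40, p41, p42} × {m, n}}; |τ_{X×Y}| = 10.

Enumerate products U × V with U ∈ τ_X, V ∈ τ_Y (deduplicated):
  ∅ × ∅ = {} (∅)
  {p40} × {m} = {(p40,m)}
  {p40} × {m, n} = {(p40,m), (p40,n)}
  {p40, p41} × {m} = {(p40,m), (p41,m)}
  {p40, p41, p42} × {m} = {(p40,m), (p41,m), (p42,m)}
  {p40, p41} × {m, n} = {(p40,m), (p40,n), (p41,m), (p41,n)}
  {p40, p41, p42} × {m, n} = {(p40,m), (p40,n), (p41,m), (p41,n), (p42,m), (p42,n)}
These 7 distinct sets form the basis B.
Close under arbitrary unions to get τ_{X×Y}; counting gives |τ_{X×Y}| = 10.


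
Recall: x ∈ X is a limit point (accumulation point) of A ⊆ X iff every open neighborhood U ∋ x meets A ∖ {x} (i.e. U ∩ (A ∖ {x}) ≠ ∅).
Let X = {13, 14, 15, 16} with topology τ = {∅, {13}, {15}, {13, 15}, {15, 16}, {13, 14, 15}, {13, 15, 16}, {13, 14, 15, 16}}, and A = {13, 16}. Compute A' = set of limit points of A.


A' = {14}

For each x ∈ X, list the open sets U ∈ τ with x ∈ U, then check whether U ∩ (A ∖ {x}) ≠ ∅ for every such U.
  x = 13: open {13} ∋ x has {13} ∩ (A ∖ {13}) = ∅, so x is NOT a limit point.
  x = 14: opens ∋ x are {13, 14, 15}, {13, 14, 15, 16}; each meets A ∖ {14}, so x IS a limit point.
  x = 15: open {15} ∋ x has {15} ∩ (A ∖ {15}) = ∅, so x is NOT a limit point.
  x = 16: open {15, 16} ∋ x has {15, 16} ∩ (A ∖ {16}) = ∅, so x is NOT a limit point.
Collecting: A' = {14}.


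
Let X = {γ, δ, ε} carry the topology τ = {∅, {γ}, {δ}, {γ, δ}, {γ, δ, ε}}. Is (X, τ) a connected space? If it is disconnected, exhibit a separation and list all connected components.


(X, τ) is connected.

Find clopen sets (U ∈ τ with X ∖ U ∈ τ):
  U = ∅, X ∖ U = {γ, δ, ε} — both open, so U is clopen.
  U = {γ, δ, ε}, X ∖ U = ∅ — both open, so U is clopen.
Only trivial clopens (∅ and X) exist, so (X, τ) is connected.
Compute connected components by grouping points that agree on all clopens:
  component: {γ, δ, ε}


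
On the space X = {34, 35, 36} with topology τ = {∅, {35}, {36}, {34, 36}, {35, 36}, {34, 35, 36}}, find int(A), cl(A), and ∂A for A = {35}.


int(A) = {35}, cl(A) = {35}, ∂A = ∅.

Closed sets in (X, τ) are complements of opens:
  closed(X, τ) = {∅, {34}, {35}, {34, 35}, {34, 36}, {34, 35, 36}}.
int(A) = ⋃ {U ∈ τ : U ⊆ A}. Opens contained in A: ∅, {35}.
Taking the union of these: int(A) = {35}.
cl(A) = ⋂ {C closed : A ⊆ C}. Closed sets containing A: {35}, {34, 35}, {34, 35, 36}.
Intersecting these: cl(A) = {35}.
∂A = cl(A) ∖ int(A) = {35} ∖ {35} = ∅.


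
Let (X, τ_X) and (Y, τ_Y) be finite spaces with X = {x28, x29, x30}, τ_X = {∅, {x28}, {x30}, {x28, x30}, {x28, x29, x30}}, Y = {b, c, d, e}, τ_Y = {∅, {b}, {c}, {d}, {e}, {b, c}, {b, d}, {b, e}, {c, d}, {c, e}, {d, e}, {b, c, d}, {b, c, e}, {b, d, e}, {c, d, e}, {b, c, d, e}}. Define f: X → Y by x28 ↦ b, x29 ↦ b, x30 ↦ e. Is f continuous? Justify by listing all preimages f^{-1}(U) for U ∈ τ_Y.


f is NOT continuous.

Compute f^{-1}(U) for each U ∈ τ_Y:
  U = ∅: f^{-1}(U) = ∅ ∈ τ_X ✓.
  U = {b}: f^{-1}(U) = {x28, x29} ∉ τ_X ✗.
  U = {c}: f^{-1}(U) = ∅ ∈ τ_X ✓.
  U = {d}: f^{-1}(U) = ∅ ∈ τ_X ✓.
  U = {e}: f^{-1}(U) = {x30} ∈ τ_X ✓.
  U = {b, c}: f^{-1}(U) = {x28, x29} ∉ τ_X ✗.
  U = {b, d}: f^{-1}(U) = {x28, x29} ∉ τ_X ✗.
  U = {b, e}: f^{-1}(U) = {x28, x29, x30} ∈ τ_X ✓.
  U = {c, d}: f^{-1}(U) = ∅ ∈ τ_X ✓.
  U = {c, e}: f^{-1}(U) = {x30} ∈ τ_X ✓.
  U = {d, e}: f^{-1}(U) = {x30} ∈ τ_X ✓.
  U = {b, c, d}: f^{-1}(U) = {x28, x29} ∉ τ_X ✗.
  U = {b, c, e}: f^{-1}(U) = {x28, x29, x30} ∈ τ_X ✓.
  U = {b, d, e}: f^{-1}(U) = {x28, x29, x30} ∈ τ_X ✓.
  U = {c, d, e}: f^{-1}(U) = {x30} ∈ τ_X ✓.
  U = {b, c, d, e}: f^{-1}(U) = {x28, x29, x30} ∈ τ_X ✓.
Found U = {b} with f^{-1}(U) = {x28, x29} not in τ_X. Therefore f is NOT continuous.


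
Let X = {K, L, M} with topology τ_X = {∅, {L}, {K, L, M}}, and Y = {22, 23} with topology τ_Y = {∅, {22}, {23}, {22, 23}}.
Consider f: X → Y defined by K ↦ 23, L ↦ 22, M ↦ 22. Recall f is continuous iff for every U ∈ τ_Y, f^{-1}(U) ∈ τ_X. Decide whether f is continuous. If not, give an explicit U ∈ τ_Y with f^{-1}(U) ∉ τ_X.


f is NOT continuous.

Compute f^{-1}(U) for each U ∈ τ_Y:
  U = ∅: f^{-1}(U) = ∅ ∈ τ_X ✓.
  U = {22}: f^{-1}(U) = {L, M} ∉ τ_X ✗.
  U = {23}: f^{-1}(U) = {K} ∉ τ_X ✗.
  U = {22, 23}: f^{-1}(U) = {K, L, M} ∈ τ_X ✓.
Found U = {22} with f^{-1}(U) = {L, M} not in τ_X. Therefore f is NOT continuous.


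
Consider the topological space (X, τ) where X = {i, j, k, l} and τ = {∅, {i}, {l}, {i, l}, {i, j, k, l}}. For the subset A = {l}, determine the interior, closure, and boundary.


int(A) = {l}, cl(A) = {j, k, l}, ∂A = {j, k}.

Closed sets in (X, τ) are complements of opens:
  closed(X, τ) = {∅, {j, k}, {i, j, k}, {j, k, l}, {i, j, k, l}}.
int(A) = ⋃ {U ∈ τ : U ⊆ A}. Opens contained in A: ∅, {l}.
Taking the union of these: int(A) = {l}.
cl(A) = ⋂ {C closed : A ⊆ C}. Closed sets containing A: {j, k, l}, {i, j, k, l}.
Intersecting these: cl(A) = {j, k, l}.
∂A = cl(A) ∖ int(A) = {j, k, l} ∖ {l} = {j, k}.


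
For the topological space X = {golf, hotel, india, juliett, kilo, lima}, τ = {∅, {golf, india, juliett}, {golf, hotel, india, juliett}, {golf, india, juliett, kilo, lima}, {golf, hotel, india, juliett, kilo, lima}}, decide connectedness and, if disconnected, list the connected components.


(X, τ) is connected.

Find clopen sets (U ∈ τ with X ∖ U ∈ τ):
  U = ∅, X ∖ U = {golf, hotel, india, juliett, kilo, lima} — both open, so U is clopen.
  U = {golf, hotel, india, juliett, kilo, lima}, X ∖ U = ∅ — both open, so U is clopen.
Only trivial clopens (∅ and X) exist, so (X, τ) is connected.
Compute connected components by grouping points that agree on all clopens:
  component: {golf, hotel, india, juliett, kilo, lima}


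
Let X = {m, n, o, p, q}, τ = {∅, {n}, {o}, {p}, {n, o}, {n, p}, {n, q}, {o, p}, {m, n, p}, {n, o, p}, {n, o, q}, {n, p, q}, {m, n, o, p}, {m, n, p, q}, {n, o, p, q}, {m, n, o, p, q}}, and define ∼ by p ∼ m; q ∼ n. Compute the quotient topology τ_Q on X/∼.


X/∼ = {[m=p], [n=q], [o]}; |τ_Q| = 6.

Equivalence classes: [m=p], [n=q], [o].
Quotient map π: X → X/∼ sends m ↦ [m=p], n ↦ [n=q], o ↦ [o], p ↦ [m=p], q ↦ [n=q].
For each subset V ⊆ X/∼, compute π^{-1}(V) ⊆ X and check whether π^{-1}(V) ∈ τ. V is open in τ_Q iff π^{-1}(V) ∈ τ.
  V = {}: π^{-1}(V) = ∅ ∈ τ ✓.
  V = {[m=p]}: π^{-1}(V) = {m, p} ∉ τ ✗.
  V = {[n=q]}: π^{-1}(V) = {n, q} ∈ τ ✓.
  V = {[m=p], [n=q]}: π^{-1}(V) = {m, n, p, q} ∈ τ ✓.
  V = {[o]}: π^{-1}(V) = {o} ∈ τ ✓.
  V = {[m=p], [o]}: π^{-1}(V) = {m, o, p} ∉ τ ✗.
  V = {[n=q], [o]}: π^{-1}(V) = {n, o, q} ∈ τ ✓.
  V = {[m=p], [n=q], [o]}: π^{-1}(V) = {m, n, o, p, q} ∈ τ ✓.
Open sets in the quotient: τ_Q = {{}, {[n=q]}, {[m=p], [n=q]}, {[o]}, {[n=q], [o]}, {[m=p], [n=q], [o]}} (6 elements).


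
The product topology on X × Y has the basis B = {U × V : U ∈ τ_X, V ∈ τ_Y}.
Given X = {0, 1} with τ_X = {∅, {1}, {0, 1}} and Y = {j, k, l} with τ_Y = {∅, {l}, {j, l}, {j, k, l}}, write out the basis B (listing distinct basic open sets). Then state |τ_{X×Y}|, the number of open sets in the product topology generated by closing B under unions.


Basis B = {∅ × ∅, {1} × {l}, {0, 1} × {l}, {1} × {j, l}, {1} × {j, k, l}, {0, 1} × {j, l}, {0, 1} × {j, k, l}}; |τ_{X×Y}| = 10.

Enumerate products U × V with U ∈ τ_X, V ∈ τ_Y (deduplicated):
  ∅ × ∅ = {} (∅)
  {1} × {l} = {(1,l)}
  {0, 1} × {l} = {(0,l), (1,l)}
  {1} × {j, l} = {(1,j), (1,l)}
  {1} × {j, k, l} = {(1,j), (1,k), (1,l)}
  {0, 1} × {j, l} = {(0,j), (0,l), (1,j), (1,l)}
  {0, 1} × {j, k, l} = {(0,j), (0,k), (0,l), (1,j), (1,k), (1,l)}
These 7 distinct sets form the basis B.
Close under arbitrary unions to get τ_{X×Y}; counting gives |τ_{X×Y}| = 10.


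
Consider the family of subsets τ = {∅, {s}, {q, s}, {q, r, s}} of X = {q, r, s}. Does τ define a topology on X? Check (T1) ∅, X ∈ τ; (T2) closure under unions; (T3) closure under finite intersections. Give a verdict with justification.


τ IS a topology on X.

Axiom (T1): ∅ ∈ τ? Yes; X ∈ τ? Yes.
Axiom (T2/T3): check pairwise unions and intersections of members of τ.
All pairwise intersections and unions checked — each lies in τ. Therefore τ satisfies (T1), (T2), (T3): it IS a topology on X.


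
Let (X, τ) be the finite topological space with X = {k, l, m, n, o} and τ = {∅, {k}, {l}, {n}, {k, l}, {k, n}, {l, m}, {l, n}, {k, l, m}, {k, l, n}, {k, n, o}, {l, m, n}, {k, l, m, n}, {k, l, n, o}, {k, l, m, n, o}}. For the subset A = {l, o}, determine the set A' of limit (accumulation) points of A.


A' = {m}

For each x ∈ X, list the open sets U ∈ τ with x ∈ U, then check whether U ∩ (A ∖ {x}) ≠ ∅ for every such U.
  x = k: open {k} ∋ x has {k} ∩ (A ∖ {k}) = ∅, so x is NOT a limit point.
  x = l: open {l} ∋ x has {l} ∩ (A ∖ {l}) = ∅, so x is NOT a limit point.
  x = m: opens ∋ x are {l, m}, {k, l, m}, {l, m, n}, {k, l, m, n}, {k, l, m, n, o}; each meets A ∖ {m}, so x IS a limit point.
  x = n: open {n} ∋ x has {n} ∩ (A ∖ {n}) = ∅, so x is NOT a limit point.
  x = o: open {k, n, o} ∋ x has {k, n, o} ∩ (A ∖ {o}) = ∅, so x is NOT a limit point.
Collecting: A' = {m}.


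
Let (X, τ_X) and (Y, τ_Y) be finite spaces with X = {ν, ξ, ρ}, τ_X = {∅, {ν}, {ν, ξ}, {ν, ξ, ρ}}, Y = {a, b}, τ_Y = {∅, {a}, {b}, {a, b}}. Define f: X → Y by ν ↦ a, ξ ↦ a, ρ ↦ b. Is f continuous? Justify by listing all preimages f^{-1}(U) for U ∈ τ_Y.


f is NOT continuous.

Compute f^{-1}(U) for each U ∈ τ_Y:
  U = ∅: f^{-1}(U) = ∅ ∈ τ_X ✓.
  U = {a}: f^{-1}(U) = {ν, ξ} ∈ τ_X ✓.
  U = {b}: f^{-1}(U) = {ρ} ∉ τ_X ✗.
  U = {a, b}: f^{-1}(U) = {ν, ξ, ρ} ∈ τ_X ✓.
Found U = {b} with f^{-1}(U) = {ρ} not in τ_X. Therefore f is NOT continuous.


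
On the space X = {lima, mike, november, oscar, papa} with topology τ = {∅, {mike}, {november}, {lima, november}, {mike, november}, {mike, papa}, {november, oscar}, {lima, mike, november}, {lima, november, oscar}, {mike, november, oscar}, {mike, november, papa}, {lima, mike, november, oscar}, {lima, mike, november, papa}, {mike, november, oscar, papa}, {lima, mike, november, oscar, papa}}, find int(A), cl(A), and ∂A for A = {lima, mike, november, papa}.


int(A) = {lima, mike, november, papa}, cl(A) = {lima, mike, november, oscar, papa}, ∂A = {oscar}.

Closed sets in (X, τ) are complements of opens:
  closed(X, τ) = {∅, {lima}, {oscar}, {papa}, {lima, oscar}, {lima, papa}, {mike, papa}, {oscar, papa}, {lima, mike, papa}, {lima, november, oscar}, {lima, oscar, papa}, {mike, oscar, papa}, {lima, mike, oscar, papa}, {lima, november, oscar, papa}, {lima, mike, november, oscar, papa}}.
int(A) = ⋃ {U ∈ τ : U ⊆ A}. Opens contained in A: ∅, {mike}, {november}, {lima, november}, {mike, november}, {mike, papa}, {lima, mike, november}, {mike, november, papa}, {lima, mike, november, papa}.
Taking the union of these: int(A) = {lima, mike, november, papa}.
cl(A) = ⋂ {C closed : A ⊆ C}. Closed sets containing A: {lima, mike, november, oscar, papa}.
Intersecting these: cl(A) = {lima, mike, november, oscar, papa}.
∂A = cl(A) ∖ int(A) = {lima, mike, november, oscar, papa} ∖ {lima, mike, november, papa} = {oscar}.


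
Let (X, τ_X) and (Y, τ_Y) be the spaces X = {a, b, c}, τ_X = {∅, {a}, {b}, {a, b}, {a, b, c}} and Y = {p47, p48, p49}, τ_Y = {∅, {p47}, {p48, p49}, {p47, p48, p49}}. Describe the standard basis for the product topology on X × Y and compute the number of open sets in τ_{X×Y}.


Basis B = {∅ × ∅, {a} × {p47}, {b} × {p47}, {a, b} × {p47}, {a} × {p48, p49}, {b} × {p48, p49}, {a} × {p47, p48, p49}, {a, b, c} × {p47}, {b} × {p47, p48, p49}, {a, b} × {p48, p49}, {a, b} × {p47, p48, p49}, {a, b, c} × {p48, p49}, {a, b, c} × {p47, p48, p49}}; |τ_{X×Y}| = 25.

Enumerate products U × V with U ∈ τ_X, V ∈ τ_Y (deduplicated):
  ∅ × ∅ = {} (∅)
  {a} × {p47} = {(a,p47)}
  {b} × {p47} = {(b,p47)}
  {a, b} × {p47} = {(a,p47), (b,p47)}
  {a} × {p48, p49} = {(a,p48), (a,p49)}
  {b} × {p48, p49} = {(b,p48), (b,p49)}
  {a} × {p47, p48, p49} = {(a,p47), (a,p48), (a,p49)}
  {a, b, c} × {p47} = {(a,p47), (b,p47), (c,p47)}
  {b} × {p47, p48, p49} = {(b,p47), (b,p48), (b,p49)}
  {a, b} × {p48, p49} = {(a,p48), (a,p49), (b,p48), (b,p49)}
  {a, b} × {p47, p48, p49} = {(a,p47), (a,p48), (a,p49), (b,p47), (b,p48), (b,p49)}
  {a, b, c} × {p48, p49} = {(a,p48), (a,p49), (b,p48), (b,p49), (c,p48), (c,p49)}
  {a, b, c} × {p47, p48, p49} = {(a,p47), (a,p48), (a,p49), (b,p47), (b,p48), (b,p49), (c,p47), (c,p48), (c,p49)}
These 13 distinct sets form the basis B.
Close under arbitrary unions to get τ_{X×Y}; counting gives |τ_{X×Y}| = 25.


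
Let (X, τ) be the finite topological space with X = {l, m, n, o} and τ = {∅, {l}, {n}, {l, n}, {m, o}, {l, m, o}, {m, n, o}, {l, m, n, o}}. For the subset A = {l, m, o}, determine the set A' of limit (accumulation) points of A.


A' = {m, o}

For each x ∈ X, list the open sets U ∈ τ with x ∈ U, then check whether U ∩ (A ∖ {x}) ≠ ∅ for every such U.
  x = l: open {l} ∋ x has {l} ∩ (A ∖ {l}) = ∅, so x is NOT a limit point.
  x = m: opens ∋ x are {m, o}, {l, m, o}, {m, n, o}, {l, m, n, o}; each meets A ∖ {m}, so x IS a limit point.
  x = n: open {n} ∋ x has {n} ∩ (A ∖ {n}) = ∅, so x is NOT a limit point.
  x = o: opens ∋ x are {m, o}, {l, m, o}, {m, n, o}, {l, m, n, o}; each meets A ∖ {o}, so x IS a limit point.
Collecting: A' = {m, o}.


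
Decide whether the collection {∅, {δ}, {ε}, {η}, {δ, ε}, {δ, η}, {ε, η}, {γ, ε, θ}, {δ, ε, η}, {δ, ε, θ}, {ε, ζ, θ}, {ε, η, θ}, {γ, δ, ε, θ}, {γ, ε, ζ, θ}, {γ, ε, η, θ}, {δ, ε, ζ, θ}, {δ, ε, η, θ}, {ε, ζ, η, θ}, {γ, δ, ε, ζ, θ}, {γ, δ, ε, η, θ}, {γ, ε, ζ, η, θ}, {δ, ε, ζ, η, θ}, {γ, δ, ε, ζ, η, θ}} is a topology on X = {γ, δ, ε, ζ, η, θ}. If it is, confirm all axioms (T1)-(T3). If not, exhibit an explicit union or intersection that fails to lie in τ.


τ is NOT a topology on X.

Axiom (T1): ∅ ∈ τ? Yes; X ∈ τ? Yes.
Axiom (T2/T3): check pairwise unions and intersections of members of τ.
Counterexample for (T3): {γ, ε, θ} ∩ {δ, ε, θ} = {ε, θ} ∉ τ. Therefore τ is NOT a topology.


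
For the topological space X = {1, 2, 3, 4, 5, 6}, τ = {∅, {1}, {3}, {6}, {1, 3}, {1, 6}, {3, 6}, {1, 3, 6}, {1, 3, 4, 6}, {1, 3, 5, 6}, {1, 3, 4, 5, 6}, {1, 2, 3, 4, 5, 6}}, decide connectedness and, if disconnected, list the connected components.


(X, τ) is connected.

Find clopen sets (U ∈ τ with X ∖ U ∈ τ):
  U = ∅, X ∖ U = {1, 2, 3, 4, 5, 6} — both open, so U is clopen.
  U = {1, 2, 3, 4, 5, 6}, X ∖ U = ∅ — both open, so U is clopen.
Only trivial clopens (∅ and X) exist, so (X, τ) is connected.
Compute connected components by grouping points that agree on all clopens:
  component: {1, 2, 3, 4, 5, 6}


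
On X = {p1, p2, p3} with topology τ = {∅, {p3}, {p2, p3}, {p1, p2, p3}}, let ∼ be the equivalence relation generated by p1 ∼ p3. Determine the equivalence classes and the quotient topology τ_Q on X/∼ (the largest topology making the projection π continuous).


X/∼ = {[p1=p3], [p2]}; |τ_Q| = 2.

Equivalence classes: [p1=p3], [p2].
Quotient map π: X → X/∼ sends p1 ↦ [p1=p3], p2 ↦ [p2], p3 ↦ [p1=p3].
For each subset V ⊆ X/∼, compute π^{-1}(V) ⊆ X and check whether π^{-1}(V) ∈ τ. V is open in τ_Q iff π^{-1}(V) ∈ τ.
  V = {}: π^{-1}(V) = ∅ ∈ τ ✓.
  V = {[p1=p3]}: π^{-1}(V) = {p1, p3} ∉ τ ✗.
  V = {[p2]}: π^{-1}(V) = {p2} ∉ τ ✗.
  V = {[p1=p3], [p2]}: π^{-1}(V) = {p1, p2, p3} ∈ τ ✓.
Open sets in the quotient: τ_Q = {{}, {[p1=p3], [p2]}} (2 elements).


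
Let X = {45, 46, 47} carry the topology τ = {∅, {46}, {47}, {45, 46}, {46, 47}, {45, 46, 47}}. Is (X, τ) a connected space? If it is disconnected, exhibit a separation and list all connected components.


(X, τ) is disconnected; components = [{47}, {45, 46}].

Find clopen sets (U ∈ τ with X ∖ U ∈ τ):
  U = ∅, X ∖ U = {45, 46, 47} — both open, so U is clopen.
  U = {47}, X ∖ U = {45, 46} — both open, so U is clopen.
  U = {45, 46}, X ∖ U = {47} — both open, so U is clopen.
  U = {45, 46, 47}, X ∖ U = ∅ — both open, so U is clopen.
Nontrivial clopen(s) exist: e.g. {47}. So (X, τ) is disconnected.
Compute connected components by grouping points that agree on all clopens:
  component: {47}
  component: {45, 46}


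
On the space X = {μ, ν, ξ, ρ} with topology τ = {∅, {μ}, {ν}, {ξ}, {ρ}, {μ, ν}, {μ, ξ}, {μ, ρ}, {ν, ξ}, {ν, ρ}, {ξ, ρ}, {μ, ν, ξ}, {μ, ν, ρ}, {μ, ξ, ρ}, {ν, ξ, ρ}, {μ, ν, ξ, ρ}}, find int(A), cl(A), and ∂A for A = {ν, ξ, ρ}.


int(A) = {ν, ξ, ρ}, cl(A) = {ν, ξ, ρ}, ∂A = ∅.

Closed sets in (X, τ) are complements of opens:
  closed(X, τ) = {∅, {μ}, {ν}, {ξ}, {ρ}, {μ, ν}, {μ, ξ}, {μ, ρ}, {ν, ξ}, {ν, ρ}, {ξ, ρ}, {μ, ν, ξ}, {μ, ν, ρ}, {μ, ξ, ρ}, {ν, ξ, ρ}, {μ, ν, ξ, ρ}}.
int(A) = ⋃ {U ∈ τ : U ⊆ A}. Opens contained in A: ∅, {ν}, {ξ}, {ρ}, {ν, ξ}, {ν, ρ}, {ξ, ρ}, {ν, ξ, ρ}.
Taking the union of these: int(A) = {ν, ξ, ρ}.
cl(A) = ⋂ {C closed : A ⊆ C}. Closed sets containing A: {ν, ξ, ρ}, {μ, ν, ξ, ρ}.
Intersecting these: cl(A) = {ν, ξ, ρ}.
∂A = cl(A) ∖ int(A) = {ν, ξ, ρ} ∖ {ν, ξ, ρ} = ∅.


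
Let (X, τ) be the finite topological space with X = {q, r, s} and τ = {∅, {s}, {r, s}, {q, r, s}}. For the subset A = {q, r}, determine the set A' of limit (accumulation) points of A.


A' = {q}

For each x ∈ X, list the open sets U ∈ τ with x ∈ U, then check whether U ∩ (A ∖ {x}) ≠ ∅ for every such U.
  x = q: opens ∋ x are {q, r, s}; each meets A ∖ {q}, so x IS a limit point.
  x = r: open {r, s} ∋ x has {r, s} ∩ (A ∖ {r}) = ∅, so x is NOT a limit point.
  x = s: open {s} ∋ x has {s} ∩ (A ∖ {s}) = ∅, so x is NOT a limit point.
Collecting: A' = {q}.


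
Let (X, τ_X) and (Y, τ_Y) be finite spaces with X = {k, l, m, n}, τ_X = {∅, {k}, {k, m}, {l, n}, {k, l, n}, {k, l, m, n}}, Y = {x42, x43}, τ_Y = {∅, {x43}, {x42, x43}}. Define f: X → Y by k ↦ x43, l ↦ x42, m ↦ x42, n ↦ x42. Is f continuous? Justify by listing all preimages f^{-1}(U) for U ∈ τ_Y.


f IS continuous.

Compute f^{-1}(U) for each U ∈ τ_Y:
  U = ∅: f^{-1}(U) = ∅ ∈ τ_X ✓.
  U = {x43}: f^{-1}(U) = {k} ∈ τ_X ✓.
  U = {x42, x43}: f^{-1}(U) = {k, l, m, n} ∈ τ_X ✓.
Every preimage lies in τ_X, so f IS continuous.


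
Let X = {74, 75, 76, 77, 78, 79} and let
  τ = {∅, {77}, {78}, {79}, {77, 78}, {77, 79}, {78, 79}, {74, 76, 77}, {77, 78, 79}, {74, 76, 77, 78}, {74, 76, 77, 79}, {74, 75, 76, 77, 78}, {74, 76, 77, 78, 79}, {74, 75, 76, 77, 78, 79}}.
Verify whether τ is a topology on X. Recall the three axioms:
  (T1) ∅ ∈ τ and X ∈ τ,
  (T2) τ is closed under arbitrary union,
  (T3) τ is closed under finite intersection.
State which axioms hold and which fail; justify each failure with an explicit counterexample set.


τ IS a topology on X.

Axiom (T1): ∅ ∈ τ? Yes; X ∈ τ? Yes.
Axiom (T2/T3): check pairwise unions and intersections of members of τ.
All pairwise intersections and unions checked — each lies in τ. Therefore τ satisfies (T1), (T2), (T3): it IS a topology on X.


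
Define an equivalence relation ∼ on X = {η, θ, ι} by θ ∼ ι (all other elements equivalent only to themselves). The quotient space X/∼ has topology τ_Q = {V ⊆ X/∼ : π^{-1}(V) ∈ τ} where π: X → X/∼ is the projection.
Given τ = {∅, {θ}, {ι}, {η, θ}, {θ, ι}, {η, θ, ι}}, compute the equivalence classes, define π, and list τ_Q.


X/∼ = {[η], [θ=ι]}; |τ_Q| = 3.

Equivalence classes: [η], [θ=ι].
Quotient map π: X → X/∼ sends η ↦ [η], θ ↦ [θ=ι], ι ↦ [θ=ι].
For each subset V ⊆ X/∼, compute π^{-1}(V) ⊆ X and check whether π^{-1}(V) ∈ τ. V is open in τ_Q iff π^{-1}(V) ∈ τ.
  V = {}: π^{-1}(V) = ∅ ∈ τ ✓.
  V = {[η]}: π^{-1}(V) = {η} ∉ τ ✗.
  V = {[θ=ι]}: π^{-1}(V) = {θ, ι} ∈ τ ✓.
  V = {[η], [θ=ι]}: π^{-1}(V) = {η, θ, ι} ∈ τ ✓.
Open sets in the quotient: τ_Q = {{}, {[θ=ι]}, {[η], [θ=ι]}} (3 elements).


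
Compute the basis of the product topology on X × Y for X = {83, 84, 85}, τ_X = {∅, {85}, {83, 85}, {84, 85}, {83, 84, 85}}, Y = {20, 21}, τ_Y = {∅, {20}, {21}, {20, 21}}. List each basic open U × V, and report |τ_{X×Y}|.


Basis B = {∅ × ∅, {85} × {20}, {85} × {21}, {83, 85} × {20}, {83, 85} × {21}, {84, 85} × {20}, {84, 85} × {21}, {85} × {20, 21}, {83, 84, 85} × {20}, {83, 84, 85} × {21}, {83, 85} × {20, 21}, {84, 85} × {20, 21}, {83, 84, 85} × {20, 21}}; |τ_{X×Y}| = 25.

Enumerate products U × V with U ∈ τ_X, V ∈ τ_Y (deduplicated):
  ∅ × ∅ = {} (∅)
  {85} × {20} = {(85,20)}
  {85} × {21} = {(85,21)}
  {83, 85} × {20} = {(83,20), (85,20)}
  {83, 85} × {21} = {(83,21), (85,21)}
  {84, 85} × {20} = {(84,20), (85,20)}
  {84, 85} × {21} = {(84,21), (85,21)}
  {85} × {20, 21} = {(85,20), (85,21)}
  {83, 84, 85} × {20} = {(83,20), (84,20), (85,20)}
  {83, 84, 85} × {21} = {(83,21), (84,21), (85,21)}
  {83, 85} × {20, 21} = {(83,20), (83,21), (85,20), (85,21)}
  {84, 85} × {20, 21} = {(84,20), (84,21), (85,20), (85,21)}
  {83, 84, 85} × {20, 21} = {(83,20), (83,21), (84,20), (84,21), (85,20), (85,21)}
These 13 distinct sets form the basis B.
Close under arbitrary unions to get τ_{X×Y}; counting gives |τ_{X×Y}| = 25.


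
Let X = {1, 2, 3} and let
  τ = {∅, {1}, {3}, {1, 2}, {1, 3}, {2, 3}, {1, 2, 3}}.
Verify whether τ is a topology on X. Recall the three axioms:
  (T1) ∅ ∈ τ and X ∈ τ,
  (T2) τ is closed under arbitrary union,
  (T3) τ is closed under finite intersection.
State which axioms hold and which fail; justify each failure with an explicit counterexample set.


τ is NOT a topology on X.

Axiom (T1): ∅ ∈ τ? Yes; X ∈ τ? Yes.
Axiom (T2/T3): check pairwise unions and intersections of members of τ.
Counterexample for (T3): {1, 2} ∩ {2, 3} = {2} ∉ τ. Therefore τ is NOT a topology.


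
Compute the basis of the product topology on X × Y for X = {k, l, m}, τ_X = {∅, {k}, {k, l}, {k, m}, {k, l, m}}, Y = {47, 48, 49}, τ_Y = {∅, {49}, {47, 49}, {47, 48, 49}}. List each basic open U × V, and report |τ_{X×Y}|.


Basis B = {∅ × ∅, {k} × {49}, {k} × {47, 49}, {k, l} × {49}, {k, m} × {49}, {k} × {47, 48, 49}, {k, l, m} × {49}, {k, l} × {47, 49}, {k, m} × {47, 49}, {k, l} × {47, 48, 49}, {k, m} × {47, 48, 49}, {k, l, m} × {47, 49}, {k, l, m} × {47, 48, 49}}; |τ_{X×Y}| = 30.

Enumerate products U × V with U ∈ τ_X, V ∈ τ_Y (deduplicated):
  ∅ × ∅ = {} (∅)
  {k} × {49} = {(k,49)}
  {k} × {47, 49} = {(k,47), (k,49)}
  {k, l} × {49} = {(k,49), (l,49)}
  {k, m} × {49} = {(k,49), (m,49)}
  {k} × {47, 48, 49} = {(k,47), (k,48), (k,49)}
  {k, l, m} × {49} = {(k,49), (l,49), (m,49)}
  {k, l} × {47, 49} = {(k,47), (k,49), (l,47), (l,49)}
  {k, m} × {47, 49} = {(k,47), (k,49), (m,47), (m,49)}
  {k, l} × {47, 48, 49} = {(k,47), (k,48), (k,49), (l,47), (l,48), (l,49)}
  {k, m} × {47, 48, 49} = {(k,47), (k,48), (k,49), (m,47), (m,48), (m,49)}
  {k, l, m} × {47, 49} = {(k,47), (k,49), (l,47), (l,49), (m,47), (m,49)}
  {k, l, m} × {47, 48, 49} = {(k,47), (k,48), (k,49), (l,47), (l,48), (l,49), (m,47), (m,48), (m,49)}
These 13 distinct sets form the basis B.
Close under arbitrary unions to get τ_{X×Y}; counting gives |τ_{X×Y}| = 30.


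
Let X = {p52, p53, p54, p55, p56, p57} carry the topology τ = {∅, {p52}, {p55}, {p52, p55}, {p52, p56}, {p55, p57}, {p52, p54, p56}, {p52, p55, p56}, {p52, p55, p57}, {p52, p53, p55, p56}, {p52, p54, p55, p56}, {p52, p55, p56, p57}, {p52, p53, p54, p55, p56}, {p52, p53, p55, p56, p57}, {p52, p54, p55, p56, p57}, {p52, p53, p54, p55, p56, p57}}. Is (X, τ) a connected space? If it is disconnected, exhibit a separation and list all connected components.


(X, τ) is connected.

Find clopen sets (U ∈ τ with X ∖ U ∈ τ):
  U = ∅, X ∖ U = {p52, p53, p54, p55, p56, p57} — both open, so U is clopen.
  U = {p52, p53, p54, p55, p56, p57}, X ∖ U = ∅ — both open, so U is clopen.
Only trivial clopens (∅ and X) exist, so (X, τ) is connected.
Compute connected components by grouping points that agree on all clopens:
  component: {p52, p53, p54, p55, p56, p57}


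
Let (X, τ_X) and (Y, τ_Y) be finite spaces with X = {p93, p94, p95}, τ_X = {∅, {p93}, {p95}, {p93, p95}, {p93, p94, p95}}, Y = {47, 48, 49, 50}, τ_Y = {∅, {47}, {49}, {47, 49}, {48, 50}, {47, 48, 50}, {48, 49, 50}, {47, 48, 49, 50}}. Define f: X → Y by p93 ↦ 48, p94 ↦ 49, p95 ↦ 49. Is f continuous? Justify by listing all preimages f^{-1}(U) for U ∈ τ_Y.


f is NOT continuous.

Compute f^{-1}(U) for each U ∈ τ_Y:
  U = ∅: f^{-1}(U) = ∅ ∈ τ_X ✓.
  U = {47}: f^{-1}(U) = ∅ ∈ τ_X ✓.
  U = {49}: f^{-1}(U) = {p94, p95} ∉ τ_X ✗.
  U = {47, 49}: f^{-1}(U) = {p94, p95} ∉ τ_X ✗.
  U = {48, 50}: f^{-1}(U) = {p93} ∈ τ_X ✓.
  U = {47, 48, 50}: f^{-1}(U) = {p93} ∈ τ_X ✓.
  U = {48, 49, 50}: f^{-1}(U) = {p93, p94, p95} ∈ τ_X ✓.
  U = {47, 48, 49, 50}: f^{-1}(U) = {p93, p94, p95} ∈ τ_X ✓.
Found U = {49} with f^{-1}(U) = {p94, p95} not in τ_X. Therefore f is NOT continuous.


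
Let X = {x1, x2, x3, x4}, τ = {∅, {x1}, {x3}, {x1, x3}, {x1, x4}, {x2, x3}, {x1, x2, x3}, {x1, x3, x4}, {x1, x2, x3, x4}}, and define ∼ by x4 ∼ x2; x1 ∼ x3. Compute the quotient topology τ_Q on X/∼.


X/∼ = {[x1=x3], [x2=x4]}; |τ_Q| = 3.

Equivalence classes: [x1=x3], [x2=x4].
Quotient map π: X → X/∼ sends x1 ↦ [x1=x3], x2 ↦ [x2=x4], x3 ↦ [x1=x3], x4 ↦ [x2=x4].
For each subset V ⊆ X/∼, compute π^{-1}(V) ⊆ X and check whether π^{-1}(V) ∈ τ. V is open in τ_Q iff π^{-1}(V) ∈ τ.
  V = {}: π^{-1}(V) = ∅ ∈ τ ✓.
  V = {[x1=x3]}: π^{-1}(V) = {x1, x3} ∈ τ ✓.
  V = {[x2=x4]}: π^{-1}(V) = {x2, x4} ∉ τ ✗.
  V = {[x1=x3], [x2=x4]}: π^{-1}(V) = {x1, x2, x3, x4} ∈ τ ✓.
Open sets in the quotient: τ_Q = {{}, {[x1=x3]}, {[x1=x3], [x2=x4]}} (3 elements).


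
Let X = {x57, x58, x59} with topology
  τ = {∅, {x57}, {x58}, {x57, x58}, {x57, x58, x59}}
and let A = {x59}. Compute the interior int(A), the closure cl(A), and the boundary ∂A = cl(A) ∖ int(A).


int(A) = ∅, cl(A) = {x59}, ∂A = {x59}.

Closed sets in (X, τ) are complements of opens:
  closed(X, τ) = {∅, {x59}, {x57, x59}, {x58, x59}, {x57, x58, x59}}.
int(A) = ⋃ {U ∈ τ : U ⊆ A}. Opens contained in A: ∅.
Taking the union of these: int(A) = ∅.
cl(A) = ⋂ {C closed : A ⊆ C}. Closed sets containing A: {x59}, {x57, x59}, {x58, x59}, {x57, x58, x59}.
Intersecting these: cl(A) = {x59}.
∂A = cl(A) ∖ int(A) = {x59} ∖ ∅ = {x59}.


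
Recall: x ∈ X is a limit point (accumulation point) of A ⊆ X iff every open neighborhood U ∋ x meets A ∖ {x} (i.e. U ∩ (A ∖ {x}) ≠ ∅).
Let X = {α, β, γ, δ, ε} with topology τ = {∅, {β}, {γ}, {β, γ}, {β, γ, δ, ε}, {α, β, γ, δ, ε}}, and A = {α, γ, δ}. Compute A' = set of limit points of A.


A' = {α, δ, ε}

For each x ∈ X, list the open sets U ∈ τ with x ∈ U, then check whether U ∩ (A ∖ {x}) ≠ ∅ for every such U.
  x = α: opens ∋ x are {α, β, γ, δ, ε}; each meets A ∖ {α}, so x IS a limit point.
  x = β: open {β} ∋ x has {β} ∩ (A ∖ {β}) = ∅, so x is NOT a limit point.
  x = γ: open {γ} ∋ x has {γ} ∩ (A ∖ {γ}) = ∅, so x is NOT a limit point.
  x = δ: opens ∋ x are {β, γ, δ, ε}, {α, β, γ, δ, ε}; each meets A ∖ {δ}, so x IS a limit point.
  x = ε: opens ∋ x are {β, γ, δ, ε}, {α, β, γ, δ, ε}; each meets A ∖ {ε}, so x IS a limit point.
Collecting: A' = {α, δ, ε}.


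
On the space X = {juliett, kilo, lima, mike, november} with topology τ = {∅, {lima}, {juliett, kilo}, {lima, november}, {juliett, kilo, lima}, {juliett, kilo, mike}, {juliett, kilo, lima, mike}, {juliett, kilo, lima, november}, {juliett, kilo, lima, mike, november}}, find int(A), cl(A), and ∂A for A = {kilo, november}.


int(A) = ∅, cl(A) = {juliett, kilo, mike, november}, ∂A = {juliett, kilo, mike, november}.

Closed sets in (X, τ) are complements of opens:
  closed(X, τ) = {∅, {mike}, {november}, {lima, november}, {mike, november}, {juliett, kilo, mike}, {lima, mike, november}, {juliett, kilo, mike, november}, {juliett, kilo, lima, mike, november}}.
int(A) = ⋃ {U ∈ τ : U ⊆ A}. Opens contained in A: ∅.
Taking the union of these: int(A) = ∅.
cl(A) = ⋂ {C closed : A ⊆ C}. Closed sets containing A: {juliett, kilo, mike, november}, {juliett, kilo, lima, mike, november}.
Intersecting these: cl(A) = {juliett, kilo, mike, november}.
∂A = cl(A) ∖ int(A) = {juliett, kilo, mike, november} ∖ ∅ = {juliett, kilo, mike, november}.


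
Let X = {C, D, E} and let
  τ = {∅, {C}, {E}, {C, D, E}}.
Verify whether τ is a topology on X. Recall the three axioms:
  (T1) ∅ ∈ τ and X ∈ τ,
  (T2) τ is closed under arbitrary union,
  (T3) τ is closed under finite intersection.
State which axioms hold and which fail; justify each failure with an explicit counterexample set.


τ is NOT a topology on X.

Axiom (T1): ∅ ∈ τ? Yes; X ∈ τ? Yes.
Axiom (T2/T3): check pairwise unions and intersections of members of τ.
Counterexample for (T2): {C} ∪ {E} = {C, E} ∉ τ. Therefore τ is NOT a topology.


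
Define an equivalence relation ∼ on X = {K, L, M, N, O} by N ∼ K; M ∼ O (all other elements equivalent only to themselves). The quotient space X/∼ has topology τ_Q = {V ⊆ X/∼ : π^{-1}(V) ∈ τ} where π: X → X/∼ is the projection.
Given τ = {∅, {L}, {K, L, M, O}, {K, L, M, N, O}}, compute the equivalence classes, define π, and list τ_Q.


X/∼ = {[K=N], [L], [M=O]}; |τ_Q| = 3.

Equivalence classes: [K=N], [L], [M=O].
Quotient map π: X → X/∼ sends K ↦ [K=N], L ↦ [L], M ↦ [M=O], N ↦ [K=N], O ↦ [M=O].
For each subset V ⊆ X/∼, compute π^{-1}(V) ⊆ X and check whether π^{-1}(V) ∈ τ. V is open in τ_Q iff π^{-1}(V) ∈ τ.
  V = {}: π^{-1}(V) = ∅ ∈ τ ✓.
  V = {[K=N]}: π^{-1}(V) = {K, N} ∉ τ ✗.
  V = {[L]}: π^{-1}(V) = {L} ∈ τ ✓.
  V = {[K=N], [L]}: π^{-1}(V) = {K, L, N} ∉ τ ✗.
  V = {[M=O]}: π^{-1}(V) = {M, O} ∉ τ ✗.
  V = {[K=N], [M=O]}: π^{-1}(V) = {K, M, N, O} ∉ τ ✗.
  V = {[L], [M=O]}: π^{-1}(V) = {L, M, O} ∉ τ ✗.
  V = {[K=N], [L], [M=O]}: π^{-1}(V) = {K, L, M, N, O} ∈ τ ✓.
Open sets in the quotient: τ_Q = {{}, {[L]}, {[K=N], [L], [M=O]}} (3 elements).


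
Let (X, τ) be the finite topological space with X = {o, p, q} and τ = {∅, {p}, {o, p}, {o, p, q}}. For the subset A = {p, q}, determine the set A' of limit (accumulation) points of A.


A' = {o, q}

For each x ∈ X, list the open sets U ∈ τ with x ∈ U, then check whether U ∩ (A ∖ {x}) ≠ ∅ for every such U.
  x = o: opens ∋ x are {o, p}, {o, p, q}; each meets A ∖ {o}, so x IS a limit point.
  x = p: open {p} ∋ x has {p} ∩ (A ∖ {p}) = ∅, so x is NOT a limit point.
  x = q: opens ∋ x are {o, p, q}; each meets A ∖ {q}, so x IS a limit point.
Collecting: A' = {o, q}.


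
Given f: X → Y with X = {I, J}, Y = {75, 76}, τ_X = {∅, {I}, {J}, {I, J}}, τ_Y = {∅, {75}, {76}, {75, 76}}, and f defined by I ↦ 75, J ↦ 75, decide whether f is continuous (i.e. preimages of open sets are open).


f IS continuous.

Compute f^{-1}(U) for each U ∈ τ_Y:
  U = ∅: f^{-1}(U) = ∅ ∈ τ_X ✓.
  U = {75}: f^{-1}(U) = {I, J} ∈ τ_X ✓.
  U = {76}: f^{-1}(U) = ∅ ∈ τ_X ✓.
  U = {75, 76}: f^{-1}(U) = {I, J} ∈ τ_X ✓.
Every preimage lies in τ_X, so f IS continuous.


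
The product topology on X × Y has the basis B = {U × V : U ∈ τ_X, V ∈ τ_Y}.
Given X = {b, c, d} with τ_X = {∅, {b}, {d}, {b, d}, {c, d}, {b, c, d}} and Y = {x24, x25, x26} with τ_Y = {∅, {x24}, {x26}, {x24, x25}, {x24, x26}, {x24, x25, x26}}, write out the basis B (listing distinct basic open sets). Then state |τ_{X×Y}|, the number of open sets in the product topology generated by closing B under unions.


Basis B = {∅ × ∅, {b} × {x24}, {b} × {x26}, {d} × {x24}, {d} × {x26}, {b} × {x24, x25}, {b} × {x24, x26}, {b, d} × {x24}, {b, d} × {x26}, {c, d} × {x24}, {c, d} × {x26}, {d} × {x24, x25}, {d} × {x24, x26}, {b} × {x24, x25, x26}, {b, c, d} × {x24}, {b, c, d} × {x26}, {d} × {x24, x25, x26}, {b, d} × {x24, x25}, {b, d} × {x24, x26}, {c, d} × {x24, x25}, {c, d} × {x24, x26}, {b, d} × {x24, x25, x26}, {b, c, d} × {x24, x25}, {b, c, d} × {x24, x26}, {c, d} × {x24, x25, x26}, {b, c, d} × {x24, x25, x26}}; |τ_{X×Y}| = 108.

Enumerate products U × V with U ∈ τ_X, V ∈ τ_Y (deduplicated):
  ∅ × ∅ = {} (∅)
  {b} × {x24} = {(b,x24)}
  {b} × {x26} = {(b,x26)}
  {d} × {x24} = {(d,x24)}
  {d} × {x26} = {(d,x26)}
  {b} × {x24, x25} = {(b,x24), (b,x25)}
  {b} × {x24, x26} = {(b,x24), (b,x26)}
  {b, d} × {x24} = {(b,x24), (d,x24)}
  {b, d} × {x26} = {(b,x26), (d,x26)}
  {c, d} × {x24} = {(c,x24), (d,x24)}
  {c, d} × {x26} = {(c,x26), (d,x26)}
  {d} × {x24, x25} = {(d,x24), (d,x25)}
  {d} × {x24, x26} = {(d,x24), (d,x26)}
  {b} × {x24, x25, x26} = {(b,x24), (b,x25), (b,x26)}
  {b, c, d} × {x24} = {(b,x24), (c,x24), (d,x24)}
  {b, c, d} × {x26} = {(b,x26), (c,x26), (d,x26)}
  {d} × {x24, x25, x26} = {(d,x24), (d,x25), (d,x26)}
  {b, d} × {x24, x25} = {(b,x24), (b,x25), (d,x24), (d,x25)}
  {b, d} × {x24, x26} = {(b,x24), (b,x26), (d,x24), (d,x26)}
  {c, d} × {x24, x25} = {(c,x24), (c,x25), (d,x24), (d,x25)}
  {c, d} × {x24, x26} = {(c,x24), (c,x26), (d,x24), (d,x26)}
  {b, d} × {x24, x25, x26} = {(b,x24), (b,x25), (b,x26), (d,x24), (d,x25), (d,x26)}
  {b, c, d} × {x24, x25} = {(b,x24), (b,x25), (c,x24), (c,x25), (d,x24), (d,x25)}
  {b, c, d} × {x24, x26} = {(b,x24), (b,x26), (c,x24), (c,x26), (d,x24), (d,x26)}
  {c, d} × {x24, x25, x26} = {(c,x24), (c,x25), (c,x26), (d,x24), (d,x25), (d,x26)}
  {b, c, d} × {x24, x25, x26} = {(b,x24), (b,x25), (b,x26), (c,x24), (c,x25), (c,x26), (d,x24), (d,x25), (d,x26)}
These 26 distinct sets form the basis B.
Close under arbitrary unions to get τ_{X×Y}; counting gives |τ_{X×Y}| = 108.


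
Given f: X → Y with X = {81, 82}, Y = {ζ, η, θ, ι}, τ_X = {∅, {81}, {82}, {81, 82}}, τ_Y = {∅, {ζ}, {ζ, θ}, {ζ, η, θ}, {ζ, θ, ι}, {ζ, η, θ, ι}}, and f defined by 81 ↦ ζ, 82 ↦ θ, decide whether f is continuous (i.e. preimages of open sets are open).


f IS continuous.

Compute f^{-1}(U) for each U ∈ τ_Y:
  U = ∅: f^{-1}(U) = ∅ ∈ τ_X ✓.
  U = {ζ}: f^{-1}(U) = {81} ∈ τ_X ✓.
  U = {ζ, θ}: f^{-1}(U) = {81, 82} ∈ τ_X ✓.
  U = {ζ, η, θ}: f^{-1}(U) = {81, 82} ∈ τ_X ✓.
  U = {ζ, θ, ι}: f^{-1}(U) = {81, 82} ∈ τ_X ✓.
  U = {ζ, η, θ, ι}: f^{-1}(U) = {81, 82} ∈ τ_X ✓.
Every preimage lies in τ_X, so f IS continuous.


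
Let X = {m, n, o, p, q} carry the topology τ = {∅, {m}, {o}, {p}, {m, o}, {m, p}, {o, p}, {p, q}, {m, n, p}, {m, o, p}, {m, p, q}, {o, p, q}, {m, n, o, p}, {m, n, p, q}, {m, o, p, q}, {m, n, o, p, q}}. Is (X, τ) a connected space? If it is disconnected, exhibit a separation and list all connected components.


(X, τ) is disconnected; components = [{o}, {m, n, p, q}].

Find clopen sets (U ∈ τ with X ∖ U ∈ τ):
  U = ∅, X ∖ U = {m, n, o, p, q} — both open, so U is clopen.
  U = {o}, X ∖ U = {m, n, p, q} — both open, so U is clopen.
  U = {m, n, p, q}, X ∖ U = {o} — both open, so U is clopen.
  U = {m, n, o, p, q}, X ∖ U = ∅ — both open, so U is clopen.
Nontrivial clopen(s) exist: e.g. {o}. So (X, τ) is disconnected.
Compute connected components by grouping points that agree on all clopens:
  component: {o}
  component: {m, n, p, q}


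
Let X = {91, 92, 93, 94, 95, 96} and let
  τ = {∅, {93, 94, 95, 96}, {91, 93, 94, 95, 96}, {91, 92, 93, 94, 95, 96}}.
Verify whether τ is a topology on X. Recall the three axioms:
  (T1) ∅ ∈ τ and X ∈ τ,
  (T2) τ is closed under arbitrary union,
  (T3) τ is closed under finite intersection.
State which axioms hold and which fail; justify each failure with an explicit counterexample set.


τ IS a topology on X.

Axiom (T1): ∅ ∈ τ? Yes; X ∈ τ? Yes.
Axiom (T2/T3): check pairwise unions and intersections of members of τ.
All pairwise intersections and unions checked — each lies in τ. Therefore τ satisfies (T1), (T2), (T3): it IS a topology on X.


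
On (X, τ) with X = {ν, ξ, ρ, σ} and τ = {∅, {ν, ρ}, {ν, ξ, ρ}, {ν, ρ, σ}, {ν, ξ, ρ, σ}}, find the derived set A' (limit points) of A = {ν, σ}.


A' = {ξ, ρ, σ}

For each x ∈ X, list the open sets U ∈ τ with x ∈ U, then check whether U ∩ (A ∖ {x}) ≠ ∅ for every such U.
  x = ν: open {ν, ρ} ∋ x has {ν, ρ} ∩ (A ∖ {ν}) = ∅, so x is NOT a limit point.
  x = ξ: opens ∋ x are {ν, ξ, ρ}, {ν, ξ, ρ, σ}; each meets A ∖ {ξ}, so x IS a limit point.
  x = ρ: opens ∋ x are {ν, ρ}, {ν, ξ, ρ}, {ν, ρ, σ}, {ν, ξ, ρ, σ}; each meets A ∖ {ρ}, so x IS a limit point.
  x = σ: opens ∋ x are {ν, ρ, σ}, {ν, ξ, ρ, σ}; each meets A ∖ {σ}, so x IS a limit point.
Collecting: A' = {ξ, ρ, σ}.


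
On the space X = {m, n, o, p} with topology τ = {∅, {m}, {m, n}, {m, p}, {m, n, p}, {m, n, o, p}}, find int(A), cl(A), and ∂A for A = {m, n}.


int(A) = {m, n}, cl(A) = {m, n, o, p}, ∂A = {o, p}.

Closed sets in (X, τ) are complements of opens:
  closed(X, τ) = {∅, {o}, {n, o}, {o, p}, {n, o, p}, {m, n, o, p}}.
int(A) = ⋃ {U ∈ τ : U ⊆ A}. Opens contained in A: ∅, {m}, {m, n}.
Taking the union of these: int(A) = {m, n}.
cl(A) = ⋂ {C closed : A ⊆ C}. Closed sets containing A: {m, n, o, p}.
Intersecting these: cl(A) = {m, n, o, p}.
∂A = cl(A) ∖ int(A) = {m, n, o, p} ∖ {m, n} = {o, p}.
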